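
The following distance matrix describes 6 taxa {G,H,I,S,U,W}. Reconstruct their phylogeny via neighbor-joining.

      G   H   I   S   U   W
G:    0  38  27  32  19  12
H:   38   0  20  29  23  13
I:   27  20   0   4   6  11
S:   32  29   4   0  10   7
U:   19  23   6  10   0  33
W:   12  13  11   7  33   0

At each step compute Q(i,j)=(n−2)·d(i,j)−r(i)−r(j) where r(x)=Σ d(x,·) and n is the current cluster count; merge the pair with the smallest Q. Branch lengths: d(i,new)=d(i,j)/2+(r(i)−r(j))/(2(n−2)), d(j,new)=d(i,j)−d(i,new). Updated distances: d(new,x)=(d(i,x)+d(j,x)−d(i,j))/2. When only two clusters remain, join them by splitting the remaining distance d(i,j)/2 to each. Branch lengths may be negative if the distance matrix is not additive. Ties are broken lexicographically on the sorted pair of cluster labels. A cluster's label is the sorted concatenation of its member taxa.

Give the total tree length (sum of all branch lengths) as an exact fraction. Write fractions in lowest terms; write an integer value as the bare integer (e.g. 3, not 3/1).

iteration 1: select G,W (d=12, Q=-156); attach at lengths (25/2, -1/2); label the merged cluster GW
  updated: d(GW,H)=39/2, d(GW,I)=13, d(GW,S)=27/2, d(GW,U)=20
iteration 2: select GW,H (d=39/2, Q=-99); attach at lengths (11/2, 14); label the merged cluster GHW
  updated: d(GHW,I)=27/4, d(GHW,S)=23/2, d(GHW,U)=47/4
iteration 3: select GHW,U (d=47/4, Q=-137/4); attach at lengths (103/16, 85/16); label the merged cluster GHUW
  updated: d(GHUW,I)=1/2, d(GHUW,S)=39/8
iteration 4: select GHUW,I (d=1/2, Q=-75/8); attach at lengths (11/16, -3/16); label the merged cluster GHIUW
  updated: d(GHIUW,S)=67/16
iteration 5: select GHIUW,S (d=67/16); attach at lengths (67/32, 67/32); label the merged cluster GHISUW
final tree: (((((G:25/2,W:-1/2):11/2,H:14):103/16,U:85/16):11/16,I:-3/16):67/32,S:67/32)
total length: 767/16

767/16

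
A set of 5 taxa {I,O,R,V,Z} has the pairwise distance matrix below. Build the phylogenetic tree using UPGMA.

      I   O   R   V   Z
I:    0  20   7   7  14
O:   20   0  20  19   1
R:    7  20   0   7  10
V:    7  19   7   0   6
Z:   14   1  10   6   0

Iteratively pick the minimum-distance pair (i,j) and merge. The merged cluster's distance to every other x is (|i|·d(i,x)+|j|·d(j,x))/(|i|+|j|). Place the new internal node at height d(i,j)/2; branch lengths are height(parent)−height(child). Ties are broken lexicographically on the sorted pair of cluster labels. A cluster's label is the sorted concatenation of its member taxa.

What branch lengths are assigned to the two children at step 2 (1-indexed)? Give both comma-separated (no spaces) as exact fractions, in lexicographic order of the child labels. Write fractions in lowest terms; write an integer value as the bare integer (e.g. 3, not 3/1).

1. join O+Z (d=1) ⇒ OZ; edges |O|=1/2, |Z|=1/2
  updated: d(I,OZ)=17, d(OZ,R)=15, d(OZ,V)=25/2
2. join I+R (d=7) ⇒ IR; edges |I|=7/2, |R|=7/2
  updated: d(IR,OZ)=16, d(IR,V)=7
3. join IR+V (d=7) ⇒ IRV; edges |IR|=0, |V|=7/2
  updated: d(IRV,OZ)=89/6
4. join IRV+OZ (d=89/6) ⇒ IORVZ; edges |IRV|=47/12, |OZ|=83/12
final tree: (((I:7/2,R:7/2):0,V:7/2):47/12,(O:1/2,Z:1/2):83/12)
total length: 67/3

7/2,7/2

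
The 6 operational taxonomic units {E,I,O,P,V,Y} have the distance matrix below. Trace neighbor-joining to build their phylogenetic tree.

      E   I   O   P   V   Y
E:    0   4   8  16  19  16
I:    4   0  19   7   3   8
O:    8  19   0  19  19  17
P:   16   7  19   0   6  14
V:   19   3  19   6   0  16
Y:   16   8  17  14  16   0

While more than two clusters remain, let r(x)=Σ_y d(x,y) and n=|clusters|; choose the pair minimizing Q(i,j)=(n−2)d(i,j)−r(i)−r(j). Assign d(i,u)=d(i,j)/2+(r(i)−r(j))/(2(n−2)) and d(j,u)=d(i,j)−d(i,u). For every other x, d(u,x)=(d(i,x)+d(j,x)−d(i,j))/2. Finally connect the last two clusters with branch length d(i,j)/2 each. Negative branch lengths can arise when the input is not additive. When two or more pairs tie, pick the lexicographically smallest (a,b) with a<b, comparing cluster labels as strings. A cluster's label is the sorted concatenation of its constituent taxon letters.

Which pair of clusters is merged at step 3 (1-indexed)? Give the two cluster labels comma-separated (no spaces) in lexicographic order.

1. join E+O (d=8, Q=-113) ⇒ EO; edges |E|=13/8, |O|=51/8
  updated: d(EO,I)=15/2, d(EO,P)=27/2, d(EO,V)=15, d(EO,Y)=25/2
2. join P+V (d=6, Q=-125/2) ⇒ PV; edges |P|=37/12, |V|=35/12
  updated: d(EO,PV)=45/4, d(I,PV)=2, d(PV,Y)=12
3. join EO+Y (d=25/2, Q=-155/4) ⇒ EOY; edges |EO|=95/16, |Y|=105/16
  updated: d(EOY,I)=3/2, d(EOY,PV)=43/8
4. join EOY+I (d=3/2, Q=-71/8) ⇒ EIOY; edges |EOY|=39/16, |I|=-15/16
  updated: d(EIOY,PV)=47/16
5. join EIOY+PV (d=47/16) ⇒ EIOPVY; edges |EIOY|=47/32, |PV|=47/32
final tree: ((((E:13/8,O:51/8):95/16,Y:105/16):39/16,I:-15/16):47/32,(P:37/12,V:35/12):47/32)
total length: 495/16

EO,Y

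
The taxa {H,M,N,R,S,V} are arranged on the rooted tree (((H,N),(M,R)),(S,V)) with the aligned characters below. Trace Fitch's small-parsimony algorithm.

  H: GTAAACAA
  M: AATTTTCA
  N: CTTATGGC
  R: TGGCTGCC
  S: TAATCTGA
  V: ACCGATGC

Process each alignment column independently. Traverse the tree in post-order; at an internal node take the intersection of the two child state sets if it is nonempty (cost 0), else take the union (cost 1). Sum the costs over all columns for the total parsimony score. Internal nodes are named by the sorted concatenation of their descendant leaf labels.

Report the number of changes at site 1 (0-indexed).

HN@0: {G} ∪ {C} = {C,G} (union, +1)
MR@0: {A} ∪ {T} = {A,T} (union, +1)
HMNR@0: {C,G} ∪ {A,T} = {A,C,G,T} (union, +1)
SV@0: {T} ∪ {A} = {A,T} (union, +1)
HMNRSV@0: {A,C,G,T} ∩ {A,T} = {A,T} (intersection, +0)
HN@1: {T} ∩ {T} = {T} (intersection, +0)
MR@1: {A} ∪ {G} = {A,G} (union, +1)
HMNR@1: {T} ∪ {A,G} = {A,G,T} (union, +1)
SV@1: {A} ∪ {C} = {A,C} (union, +1)
HMNRSV@1: {A,G,T} ∩ {A,C} = {A} (intersection, +0)
HN@2: {A} ∪ {T} = {A,T} (union, +1)
MR@2: {T} ∪ {G} = {G,T} (union, +1)
HMNR@2: {A,T} ∩ {G,T} = {T} (intersection, +0)
SV@2: {A} ∪ {C} = {A,C} (union, +1)
HMNRSV@2: {T} ∪ {A,C} = {A,C,T} (union, +1)
HN@3: {A} ∩ {A} = {A} (intersection, +0)
MR@3: {T} ∪ {C} = {C,T} (union, +1)
HMNR@3: {A} ∪ {C,T} = {A,C,T} (union, +1)
SV@3: {T} ∪ {G} = {G,T} (union, +1)
HMNRSV@3: {A,C,T} ∩ {G,T} = {T} (intersection, +0)
HN@4: {A} ∪ {T} = {A,T} (union, +1)
MR@4: {T} ∩ {T} = {T} (intersection, +0)
HMNR@4: {A,T} ∩ {T} = {T} (intersection, +0)
SV@4: {C} ∪ {A} = {A,C} (union, +1)
HMNRSV@4: {T} ∪ {A,C} = {A,C,T} (union, +1)
HN@5: {C} ∪ {G} = {C,G} (union, +1)
MR@5: {T} ∪ {G} = {G,T} (union, +1)
HMNR@5: {C,G} ∩ {G,T} = {G} (intersection, +0)
SV@5: {T} ∩ {T} = {T} (intersection, +0)
HMNRSV@5: {G} ∪ {T} = {G,T} (union, +1)
HN@6: {A} ∪ {G} = {A,G} (union, +1)
MR@6: {C} ∩ {C} = {C} (intersection, +0)
HMNR@6: {A,G} ∪ {C} = {A,C,G} (union, +1)
SV@6: {G} ∩ {G} = {G} (intersection, +0)
HMNRSV@6: {A,C,G} ∩ {G} = {G} (intersection, +0)
HN@7: {A} ∪ {C} = {A,C} (union, +1)
MR@7: {A} ∪ {C} = {A,C} (union, +1)
HMNR@7: {A,C} ∩ {A,C} = {A,C} (intersection, +0)
SV@7: {A} ∪ {C} = {A,C} (union, +1)
HMNRSV@7: {A,C} ∩ {A,C} = {A,C} (intersection, +0)
per-site changes: [4, 3, 4, 3, 3, 3, 2, 3]; total = 25

3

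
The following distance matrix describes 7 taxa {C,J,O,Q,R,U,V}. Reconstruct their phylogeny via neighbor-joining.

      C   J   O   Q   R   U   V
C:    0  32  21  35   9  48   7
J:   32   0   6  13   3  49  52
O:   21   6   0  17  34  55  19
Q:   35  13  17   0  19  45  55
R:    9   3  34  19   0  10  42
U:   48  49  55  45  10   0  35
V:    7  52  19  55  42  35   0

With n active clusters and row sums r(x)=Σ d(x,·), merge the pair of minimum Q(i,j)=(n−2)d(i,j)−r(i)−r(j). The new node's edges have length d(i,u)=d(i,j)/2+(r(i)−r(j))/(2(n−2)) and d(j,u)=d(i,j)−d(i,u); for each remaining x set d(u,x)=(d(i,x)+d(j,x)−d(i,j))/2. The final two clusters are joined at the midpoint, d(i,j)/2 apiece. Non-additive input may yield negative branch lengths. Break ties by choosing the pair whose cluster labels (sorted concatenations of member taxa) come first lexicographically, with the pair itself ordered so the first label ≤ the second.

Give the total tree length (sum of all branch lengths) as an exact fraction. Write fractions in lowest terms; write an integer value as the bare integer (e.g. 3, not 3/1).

1145/16

1. join C+V (d=7, Q=-327) ⇒ CV; edges |C|=-23/10, |V|=93/10
  updated: d(CV,J)=77/2, d(CV,O)=33/2, d(CV,Q)=83/2, d(CV,R)=22, d(CV,U)=38
2. join R+U (d=10, Q=-245) ⇒ RU; edges |R|=-69/8, |U|=149/8
  updated: d(CV,RU)=25, d(J,RU)=21, d(O,RU)=79/2, d(Q,RU)=27
3. join CV+RU (d=25, Q=-159) ⇒ CRUV; edges |CV|=14, |RU|=11
  updated: d(CRUV,J)=69/4, d(CRUV,O)=31/2, d(CRUV,Q)=87/4
4. join CRUV+Q (d=87/4, Q=-251/4) ⇒ CQRUV; edges |CRUV|=185/16, |Q|=163/16
  updated: d(CQRUV,J)=17/4, d(CQRUV,O)=43/8
5. join CQRUV+J (d=17/4, Q=-125/8) ⇒ CJQRUV; edges |CQRUV|=29/16, |J|=39/16
  updated: d(CJQRUV,O)=57/16
6. join CJQRUV+O (d=57/16) ⇒ CJOQRUV; edges |CJQRUV|=57/32, |O|=57/32
final tree: (((((C:-23/10,V:93/10):14,(R:-69/8,U:149/8):11):185/16,Q:163/16):29/16,J:39/16):57/32,O:57/32)
total length: 1145/16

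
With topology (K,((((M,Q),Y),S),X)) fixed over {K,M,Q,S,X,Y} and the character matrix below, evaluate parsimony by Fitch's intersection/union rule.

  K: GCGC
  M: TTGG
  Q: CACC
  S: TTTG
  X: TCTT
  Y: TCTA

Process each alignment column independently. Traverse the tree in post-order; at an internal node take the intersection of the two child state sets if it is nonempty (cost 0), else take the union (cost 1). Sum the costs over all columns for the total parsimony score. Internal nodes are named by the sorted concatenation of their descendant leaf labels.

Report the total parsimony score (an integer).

12

MQ@0: {T} ∪ {C} = {C,T} (union, +1)
MQY@0: {C,T} ∩ {T} = {T} (intersection, +0)
MQSY@0: {T} ∩ {T} = {T} (intersection, +0)
MQSXY@0: {T} ∩ {T} = {T} (intersection, +0)
KMQSXY@0: {G} ∪ {T} = {G,T} (union, +1)
MQ@1: {T} ∪ {A} = {A,T} (union, +1)
MQY@1: {A,T} ∪ {C} = {A,C,T} (union, +1)
MQSY@1: {A,C,T} ∩ {T} = {T} (intersection, +0)
MQSXY@1: {T} ∪ {C} = {C,T} (union, +1)
KMQSXY@1: {C} ∩ {C,T} = {C} (intersection, +0)
MQ@2: {G} ∪ {C} = {C,G} (union, +1)
MQY@2: {C,G} ∪ {T} = {C,G,T} (union, +1)
MQSY@2: {C,G,T} ∩ {T} = {T} (intersection, +0)
MQSXY@2: {T} ∩ {T} = {T} (intersection, +0)
KMQSXY@2: {G} ∪ {T} = {G,T} (union, +1)
MQ@3: {G} ∪ {C} = {C,G} (union, +1)
MQY@3: {C,G} ∪ {A} = {A,C,G} (union, +1)
MQSY@3: {A,C,G} ∩ {G} = {G} (intersection, +0)
MQSXY@3: {G} ∪ {T} = {G,T} (union, +1)
KMQSXY@3: {C} ∪ {G,T} = {C,G,T} (union, +1)
per-site changes: [2, 3, 3, 4]; total = 12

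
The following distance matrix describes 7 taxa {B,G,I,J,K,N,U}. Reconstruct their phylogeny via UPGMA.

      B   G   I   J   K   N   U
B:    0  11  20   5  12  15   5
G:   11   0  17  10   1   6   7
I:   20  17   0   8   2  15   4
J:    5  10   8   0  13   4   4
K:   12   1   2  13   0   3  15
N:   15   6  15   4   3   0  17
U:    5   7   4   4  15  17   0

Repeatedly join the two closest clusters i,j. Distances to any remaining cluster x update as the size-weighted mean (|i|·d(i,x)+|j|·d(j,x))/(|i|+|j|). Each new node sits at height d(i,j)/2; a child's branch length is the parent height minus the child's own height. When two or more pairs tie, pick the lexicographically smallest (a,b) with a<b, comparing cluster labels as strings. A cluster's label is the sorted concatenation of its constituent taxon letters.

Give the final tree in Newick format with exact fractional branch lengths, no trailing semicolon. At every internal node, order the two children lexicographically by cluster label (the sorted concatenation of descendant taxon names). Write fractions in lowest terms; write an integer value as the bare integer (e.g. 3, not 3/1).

(B:17/3,(((G:1/2,K:1/2):7/2,(J:2,N:2):2):21/16,(I:2,U:2):53/16):17/48)

iteration 1: select G,K (d=1); attach at lengths (1/2, 1/2); label the merged cluster GK
  updated: d(B,GK)=23/2, d(GK,I)=19/2, d(GK,J)=23/2, d(GK,N)=9/2, d(GK,U)=11
iteration 2: select I,U (d=4); attach at lengths (2, 2); label the merged cluster IU
  updated: d(B,IU)=25/2, d(GK,IU)=41/4, d(IU,J)=6, d(IU,N)=16
iteration 3: select J,N (d=4); attach at lengths (2, 2); label the merged cluster JN
  updated: d(B,JN)=10, d(GK,JN)=8, d(IU,JN)=11
iteration 4: select GK,JN (d=8); attach at lengths (7/2, 2); label the merged cluster GJKN
  updated: d(B,GJKN)=43/4, d(GJKN,IU)=85/8
iteration 5: select GJKN,IU (d=85/8); attach at lengths (21/16, 53/16); label the merged cluster GIJKNU
  updated: d(B,GIJKNU)=34/3
iteration 6: select B,GIJKNU (d=34/3); attach at lengths (17/3, 17/48); label the merged cluster BGIJKNU
final tree: (B:17/3,(((G:1/2,K:1/2):7/2,(J:2,N:2):2):21/16,(I:2,U:2):53/16):17/48)
total length: 1207/48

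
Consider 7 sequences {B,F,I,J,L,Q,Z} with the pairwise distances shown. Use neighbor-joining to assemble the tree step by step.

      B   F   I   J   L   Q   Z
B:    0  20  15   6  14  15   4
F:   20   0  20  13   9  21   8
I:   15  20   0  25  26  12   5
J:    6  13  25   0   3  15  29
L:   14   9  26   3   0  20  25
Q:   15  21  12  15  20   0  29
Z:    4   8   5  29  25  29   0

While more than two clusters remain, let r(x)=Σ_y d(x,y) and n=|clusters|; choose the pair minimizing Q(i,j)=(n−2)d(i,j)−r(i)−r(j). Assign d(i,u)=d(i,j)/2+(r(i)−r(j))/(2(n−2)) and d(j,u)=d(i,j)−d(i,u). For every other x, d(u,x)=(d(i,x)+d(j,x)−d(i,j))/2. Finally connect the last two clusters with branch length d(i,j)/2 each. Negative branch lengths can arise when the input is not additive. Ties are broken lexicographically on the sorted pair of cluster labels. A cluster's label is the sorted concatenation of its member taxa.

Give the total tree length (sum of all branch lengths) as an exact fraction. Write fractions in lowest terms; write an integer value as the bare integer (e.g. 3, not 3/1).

1329/32

iteration 1: select I,Z (d=5, Q=-178); attach at lengths (14/5, 11/5); label the merged cluster IZ
  updated: d(B,IZ)=7, d(F,IZ)=23/2, d(IZ,J)=49/2, d(IZ,L)=23, d(IZ,Q)=18
iteration 2: select J,L (d=3, Q=-237/2); attach at lengths (9/16, 39/16); label the merged cluster JL
  updated: d(B,JL)=17/2, d(F,JL)=19/2, d(IZ,JL)=89/4, d(JL,Q)=16
iteration 3: select F,JL (d=19/2, Q=-359/4); attach at lengths (137/24, 91/24); label the merged cluster FJL
  updated: d(B,FJL)=19/2, d(FJL,IZ)=97/8, d(FJL,Q)=55/4
iteration 4: select B,IZ (d=7, Q=-437/8); attach at lengths (67/32, 157/32); label the merged cluster BIZ
  updated: d(BIZ,FJL)=117/16, d(BIZ,Q)=13
iteration 5: select BIZ,FJL (d=117/16, Q=-545/16); attach at lengths (105/32, 129/32); label the merged cluster BFIJLZ
  updated: d(BFIJLZ,Q)=311/32
iteration 6: select BFIJLZ,Q (d=311/32); attach at lengths (311/64, 311/64); label the merged cluster BFIJLQZ
final tree: (((B:67/32,(I:14/5,Z:11/5):157/32):105/32,(F:137/24,(J:9/16,L:39/16):91/24):129/32):311/64,Q:311/64)
total length: 1329/32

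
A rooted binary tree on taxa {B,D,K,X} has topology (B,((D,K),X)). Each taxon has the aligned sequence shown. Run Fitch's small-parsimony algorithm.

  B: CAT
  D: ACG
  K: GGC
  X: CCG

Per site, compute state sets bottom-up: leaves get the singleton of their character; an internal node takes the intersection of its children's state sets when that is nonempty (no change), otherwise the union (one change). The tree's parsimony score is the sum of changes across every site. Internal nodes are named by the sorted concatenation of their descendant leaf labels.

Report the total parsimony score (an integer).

site 0, node DK: D={A} ∪ K={G} → {A,G} (+1)
site 0, node DKX: DK={A,G} ∪ X={C} → {A,C,G} (+1)
site 0, node BDKX: B={C} ∩ DKX={A,C,G} → {C} (+0)
site 1, node DK: D={C} ∪ K={G} → {C,G} (+1)
site 1, node DKX: DK={C,G} ∩ X={C} → {C} (+0)
site 1, node BDKX: B={A} ∪ DKX={C} → {A,C} (+1)
site 2, node DK: D={G} ∪ K={C} → {C,G} (+1)
site 2, node DKX: DK={C,G} ∩ X={G} → {G} (+0)
site 2, node BDKX: B={T} ∪ DKX={G} → {G,T} (+1)
per-site changes: [2, 2, 2]; total = 6

6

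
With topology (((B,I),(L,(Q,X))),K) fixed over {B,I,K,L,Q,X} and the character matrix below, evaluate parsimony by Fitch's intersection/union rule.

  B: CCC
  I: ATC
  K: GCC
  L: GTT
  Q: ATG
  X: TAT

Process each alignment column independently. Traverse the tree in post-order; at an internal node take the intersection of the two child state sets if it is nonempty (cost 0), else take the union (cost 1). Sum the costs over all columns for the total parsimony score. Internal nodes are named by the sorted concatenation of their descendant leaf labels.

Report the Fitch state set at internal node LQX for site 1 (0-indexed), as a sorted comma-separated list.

site 0, node BI: B={C} ∪ I={A} → {A,C} (+1)
site 0, node QX: Q={A} ∪ X={T} → {A,T} (+1)
site 0, node LQX: L={G} ∪ QX={A,T} → {A,G,T} (+1)
site 0, node BILQX: BI={A,C} ∩ LQX={A,G,T} → {A} (+0)
site 0, node BIKLQX: BILQX={A} ∪ K={G} → {A,G} (+1)
site 1, node BI: B={C} ∪ I={T} → {C,T} (+1)
site 1, node QX: Q={T} ∪ X={A} → {A,T} (+1)
site 1, node LQX: L={T} ∩ QX={A,T} → {T} (+0)
site 1, node BILQX: BI={C,T} ∩ LQX={T} → {T} (+0)
site 1, node BIKLQX: BILQX={T} ∪ K={C} → {C,T} (+1)
site 2, node BI: B={C} ∩ I={C} → {C} (+0)
site 2, node QX: Q={G} ∪ X={T} → {G,T} (+1)
site 2, node LQX: L={T} ∩ QX={G,T} → {T} (+0)
site 2, node BILQX: BI={C} ∪ LQX={T} → {C,T} (+1)
site 2, node BIKLQX: BILQX={C,T} ∩ K={C} → {C} (+0)
per-site changes: [4, 3, 2]; total = 9

T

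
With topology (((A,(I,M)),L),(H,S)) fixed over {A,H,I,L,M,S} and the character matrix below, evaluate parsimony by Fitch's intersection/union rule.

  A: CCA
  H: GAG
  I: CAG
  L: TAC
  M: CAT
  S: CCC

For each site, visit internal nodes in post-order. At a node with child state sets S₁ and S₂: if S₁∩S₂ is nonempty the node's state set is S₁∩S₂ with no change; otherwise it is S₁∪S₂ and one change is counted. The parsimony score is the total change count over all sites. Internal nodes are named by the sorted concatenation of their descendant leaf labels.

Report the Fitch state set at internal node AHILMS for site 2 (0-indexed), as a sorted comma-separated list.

IM@0: {C} ∩ {C} = {C} (intersection, +0)
AIM@0: {C} ∩ {C} = {C} (intersection, +0)
AILM@0: {C} ∪ {T} = {C,T} (union, +1)
HS@0: {G} ∪ {C} = {C,G} (union, +1)
AHILMS@0: {C,T} ∩ {C,G} = {C} (intersection, +0)
IM@1: {A} ∩ {A} = {A} (intersection, +0)
AIM@1: {C} ∪ {A} = {A,C} (union, +1)
AILM@1: {A,C} ∩ {A} = {A} (intersection, +0)
HS@1: {A} ∪ {C} = {A,C} (union, +1)
AHILMS@1: {A} ∩ {A,C} = {A} (intersection, +0)
IM@2: {G} ∪ {T} = {G,T} (union, +1)
AIM@2: {A} ∪ {G,T} = {A,G,T} (union, +1)
AILM@2: {A,G,T} ∪ {C} = {A,C,G,T} (union, +1)
HS@2: {G} ∪ {C} = {C,G} (union, +1)
AHILMS@2: {A,C,G,T} ∩ {C,G} = {C,G} (intersection, +0)
per-site changes: [2, 2, 4]; total = 8

C,G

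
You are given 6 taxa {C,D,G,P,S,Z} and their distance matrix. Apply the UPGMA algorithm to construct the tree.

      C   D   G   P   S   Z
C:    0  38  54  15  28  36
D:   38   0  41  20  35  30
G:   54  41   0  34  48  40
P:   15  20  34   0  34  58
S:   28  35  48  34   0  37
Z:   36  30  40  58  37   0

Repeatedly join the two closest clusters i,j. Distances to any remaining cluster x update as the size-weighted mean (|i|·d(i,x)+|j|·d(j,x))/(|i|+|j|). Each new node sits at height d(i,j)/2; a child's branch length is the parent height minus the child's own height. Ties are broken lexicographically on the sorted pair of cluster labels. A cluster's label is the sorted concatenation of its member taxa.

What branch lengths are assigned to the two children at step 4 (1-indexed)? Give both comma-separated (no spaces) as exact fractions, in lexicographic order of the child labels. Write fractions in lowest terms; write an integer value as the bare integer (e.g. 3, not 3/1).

1. join C+P (d=15) ⇒ CP; edges |C|=15/2, |P|=15/2
  updated: d(CP,D)=29, d(CP,G)=44, d(CP,S)=31, d(CP,Z)=47
2. join CP+D (d=29) ⇒ CDP; edges |CP|=7, |D|=29/2
  updated: d(CDP,G)=43, d(CDP,S)=97/3, d(CDP,Z)=124/3
3. join CDP+S (d=97/3) ⇒ CDPS; edges |CDP|=5/3, |S|=97/6
  updated: d(CDPS,G)=177/4, d(CDPS,Z)=161/4
4. join G+Z (d=40) ⇒ GZ; edges |G|=20, |Z|=20
  updated: d(CDPS,GZ)=169/4
5. join CDPS+GZ (d=169/4) ⇒ CDGPSZ; edges |CDPS|=119/24, |GZ|=9/8
final tree: ((((C:15/2,P:15/2):7,D:29/2):5/3,S:97/6):119/24,(G:20,Z:20):9/8)
total length: 1205/12

20,20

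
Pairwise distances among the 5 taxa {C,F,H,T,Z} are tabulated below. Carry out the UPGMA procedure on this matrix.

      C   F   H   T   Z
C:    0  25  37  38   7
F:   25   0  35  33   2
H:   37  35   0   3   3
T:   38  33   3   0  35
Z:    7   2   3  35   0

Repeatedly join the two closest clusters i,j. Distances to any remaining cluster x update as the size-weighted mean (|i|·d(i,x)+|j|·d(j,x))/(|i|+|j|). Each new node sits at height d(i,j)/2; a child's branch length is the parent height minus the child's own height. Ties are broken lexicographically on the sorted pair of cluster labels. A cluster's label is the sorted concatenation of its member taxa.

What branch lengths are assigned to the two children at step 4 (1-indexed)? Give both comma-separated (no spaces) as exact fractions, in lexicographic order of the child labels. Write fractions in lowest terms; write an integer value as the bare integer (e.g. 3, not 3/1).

85/12,163/12

step 1: merge (F,Z) at d=2; branch lengths F→1, Z→1; new cluster FZ
  updated: d(C,FZ)=16, d(FZ,H)=19, d(FZ,T)=34
step 2: merge (H,T) at d=3; branch lengths H→3/2, T→3/2; new cluster HT
  updated: d(C,HT)=75/2, d(FZ,HT)=53/2
step 3: merge (C,FZ) at d=16; branch lengths C→8, FZ→7; new cluster CFZ
  updated: d(CFZ,HT)=181/6
step 4: merge (CFZ,HT) at d=181/6; branch lengths CFZ→85/12, HT→163/12; new cluster CFHTZ
final tree: ((C:8,(F:1,Z:1):7):85/12,(H:3/2,T:3/2):163/12)
total length: 122/3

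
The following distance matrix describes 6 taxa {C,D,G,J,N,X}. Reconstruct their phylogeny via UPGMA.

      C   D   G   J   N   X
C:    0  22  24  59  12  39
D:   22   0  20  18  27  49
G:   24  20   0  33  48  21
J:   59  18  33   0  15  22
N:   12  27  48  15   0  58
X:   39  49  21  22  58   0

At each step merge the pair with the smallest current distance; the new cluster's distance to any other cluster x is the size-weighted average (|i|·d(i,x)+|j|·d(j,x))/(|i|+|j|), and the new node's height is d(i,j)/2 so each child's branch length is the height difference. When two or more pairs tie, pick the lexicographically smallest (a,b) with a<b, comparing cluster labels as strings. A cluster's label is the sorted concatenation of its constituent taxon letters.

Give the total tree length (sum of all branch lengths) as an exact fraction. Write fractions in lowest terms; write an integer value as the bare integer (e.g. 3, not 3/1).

iteration 1: select C,N (d=12); attach at lengths (6, 6); label the merged cluster CN
  updated: d(CN,D)=49/2, d(CN,G)=36, d(CN,J)=37, d(CN,X)=97/2
iteration 2: select D,J (d=18); attach at lengths (9, 9); label the merged cluster DJ
  updated: d(CN,DJ)=123/4, d(DJ,G)=53/2, d(DJ,X)=71/2
iteration 3: select G,X (d=21); attach at lengths (21/2, 21/2); label the merged cluster GX
  updated: d(CN,GX)=169/4, d(DJ,GX)=31
iteration 4: select CN,DJ (d=123/4); attach at lengths (75/8, 51/8); label the merged cluster CDJN
  updated: d(CDJN,GX)=293/8
iteration 5: select CDJN,GX (d=293/8); attach at lengths (47/16, 125/16); label the merged cluster CDGJNX
final tree: (((C:6,N:6):75/8,(D:9,J:9):51/8):47/16,(G:21/2,X:21/2):125/16)
total length: 155/2

155/2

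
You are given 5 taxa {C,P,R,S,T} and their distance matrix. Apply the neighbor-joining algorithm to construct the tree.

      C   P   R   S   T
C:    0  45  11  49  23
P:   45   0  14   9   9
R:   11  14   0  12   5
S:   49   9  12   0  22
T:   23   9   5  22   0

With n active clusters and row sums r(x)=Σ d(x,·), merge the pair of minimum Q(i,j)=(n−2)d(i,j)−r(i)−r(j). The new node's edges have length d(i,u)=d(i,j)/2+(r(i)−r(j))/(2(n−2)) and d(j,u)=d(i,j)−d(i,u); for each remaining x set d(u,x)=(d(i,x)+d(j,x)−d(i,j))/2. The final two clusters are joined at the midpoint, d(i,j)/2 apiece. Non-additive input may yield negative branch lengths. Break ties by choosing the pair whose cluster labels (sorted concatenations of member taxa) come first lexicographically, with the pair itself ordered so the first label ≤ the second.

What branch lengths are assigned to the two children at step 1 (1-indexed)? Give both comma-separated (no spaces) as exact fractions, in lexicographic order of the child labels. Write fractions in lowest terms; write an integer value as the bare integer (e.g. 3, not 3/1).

2,7

1. join P+S (d=9, Q=-142) ⇒ PS; edges |P|=2, |S|=7
  updated: d(C,PS)=85/2, d(PS,R)=17/2, d(PS,T)=11
2. join C+R (d=11, Q=-79) ⇒ CR; edges |C|=37/2, |R|=-15/2
  updated: d(CR,PS)=20, d(CR,T)=17/2
3. join CR+PS (d=20, Q=-79/2) ⇒ CPRS; edges |CR|=35/4, |PS|=45/4
  updated: d(CPRS,T)=-1/4
4. join CPRS+T (d=-1/4) ⇒ CPRST; edges |CPRS|=-1/8, |T|=-1/8
final tree: (((C:37/2,R:-15/2):35/4,(P:2,S:7):45/4):-1/8,T:-1/8)
total length: 159/4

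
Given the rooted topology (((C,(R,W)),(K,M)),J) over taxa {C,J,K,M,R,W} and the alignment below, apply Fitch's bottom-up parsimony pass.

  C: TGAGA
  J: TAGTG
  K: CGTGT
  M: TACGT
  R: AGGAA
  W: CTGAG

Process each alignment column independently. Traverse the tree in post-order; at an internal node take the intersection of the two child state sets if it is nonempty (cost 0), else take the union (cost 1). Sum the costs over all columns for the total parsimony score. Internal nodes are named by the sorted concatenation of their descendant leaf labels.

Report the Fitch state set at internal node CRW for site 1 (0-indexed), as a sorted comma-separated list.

G

RW@0: {A} ∪ {C} = {A,C} (union, +1)
CRW@0: {T} ∪ {A,C} = {A,C,T} (union, +1)
KM@0: {C} ∪ {T} = {C,T} (union, +1)
CKMRW@0: {A,C,T} ∩ {C,T} = {C,T} (intersection, +0)
CJKMRW@0: {C,T} ∩ {T} = {T} (intersection, +0)
RW@1: {G} ∪ {T} = {G,T} (union, +1)
CRW@1: {G} ∩ {G,T} = {G} (intersection, +0)
KM@1: {G} ∪ {A} = {A,G} (union, +1)
CKMRW@1: {G} ∩ {A,G} = {G} (intersection, +0)
CJKMRW@1: {G} ∪ {A} = {A,G} (union, +1)
RW@2: {G} ∩ {G} = {G} (intersection, +0)
CRW@2: {A} ∪ {G} = {A,G} (union, +1)
KM@2: {T} ∪ {C} = {C,T} (union, +1)
CKMRW@2: {A,G} ∪ {C,T} = {A,C,G,T} (union, +1)
CJKMRW@2: {A,C,G,T} ∩ {G} = {G} (intersection, +0)
RW@3: {A} ∩ {A} = {A} (intersection, +0)
CRW@3: {G} ∪ {A} = {A,G} (union, +1)
KM@3: {G} ∩ {G} = {G} (intersection, +0)
CKMRW@3: {A,G} ∩ {G} = {G} (intersection, +0)
CJKMRW@3: {G} ∪ {T} = {G,T} (union, +1)
RW@4: {A} ∪ {G} = {A,G} (union, +1)
CRW@4: {A} ∩ {A,G} = {A} (intersection, +0)
KM@4: {T} ∩ {T} = {T} (intersection, +0)
CKMRW@4: {A} ∪ {T} = {A,T} (union, +1)
CJKMRW@4: {A,T} ∪ {G} = {A,G,T} (union, +1)
per-site changes: [3, 3, 3, 2, 3]; total = 14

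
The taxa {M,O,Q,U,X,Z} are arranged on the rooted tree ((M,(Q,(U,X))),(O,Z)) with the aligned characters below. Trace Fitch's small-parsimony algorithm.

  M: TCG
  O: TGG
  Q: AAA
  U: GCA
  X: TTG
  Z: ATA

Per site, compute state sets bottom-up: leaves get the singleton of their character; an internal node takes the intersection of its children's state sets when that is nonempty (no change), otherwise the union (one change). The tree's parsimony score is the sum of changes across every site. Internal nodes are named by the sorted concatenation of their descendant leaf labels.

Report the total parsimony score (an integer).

site 0, node UX: U={G} ∪ X={T} → {G,T} (+1)
site 0, node QUX: Q={A} ∪ UX={G,T} → {A,G,T} (+1)
site 0, node MQUX: M={T} ∩ QUX={A,G,T} → {T} (+0)
site 0, node OZ: O={T} ∪ Z={A} → {A,T} (+1)
site 0, node MOQUXZ: MQUX={T} ∩ OZ={A,T} → {T} (+0)
site 1, node UX: U={C} ∪ X={T} → {C,T} (+1)
site 1, node QUX: Q={A} ∪ UX={C,T} → {A,C,T} (+1)
site 1, node MQUX: M={C} ∩ QUX={A,C,T} → {C} (+0)
site 1, node OZ: O={G} ∪ Z={T} → {G,T} (+1)
site 1, node MOQUXZ: MQUX={C} ∪ OZ={G,T} → {C,G,T} (+1)
site 2, node UX: U={A} ∪ X={G} → {A,G} (+1)
site 2, node QUX: Q={A} ∩ UX={A,G} → {A} (+0)
site 2, node MQUX: M={G} ∪ QUX={A} → {A,G} (+1)
site 2, node OZ: O={G} ∪ Z={A} → {A,G} (+1)
site 2, node MOQUXZ: MQUX={A,G} ∩ OZ={A,G} → {A,G} (+0)
per-site changes: [3, 4, 3]; total = 10

10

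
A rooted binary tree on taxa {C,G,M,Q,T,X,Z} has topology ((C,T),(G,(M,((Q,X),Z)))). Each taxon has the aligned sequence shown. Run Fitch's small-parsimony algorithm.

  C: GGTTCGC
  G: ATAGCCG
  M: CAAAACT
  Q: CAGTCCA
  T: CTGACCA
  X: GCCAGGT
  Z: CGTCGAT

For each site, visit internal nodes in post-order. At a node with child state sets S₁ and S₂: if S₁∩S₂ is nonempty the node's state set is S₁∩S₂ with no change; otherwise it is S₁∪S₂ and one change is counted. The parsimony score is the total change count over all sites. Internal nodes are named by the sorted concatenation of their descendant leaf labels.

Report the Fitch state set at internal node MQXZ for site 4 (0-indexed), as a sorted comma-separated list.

site 0, node CT: C={G} ∪ T={C} → {C,G} (+1)
site 0, node QX: Q={C} ∪ X={G} → {C,G} (+1)
site 0, node QXZ: QX={C,G} ∩ Z={C} → {C} (+0)
site 0, node MQXZ: M={C} ∩ QXZ={C} → {C} (+0)
site 0, node GMQXZ: G={A} ∪ MQXZ={C} → {A,C} (+1)
site 0, node CGMQTXZ: CT={C,G} ∩ GMQXZ={A,C} → {C} (+0)
site 1, node CT: C={G} ∪ T={T} → {G,T} (+1)
site 1, node QX: Q={A} ∪ X={C} → {A,C} (+1)
site 1, node QXZ: QX={A,C} ∪ Z={G} → {A,C,G} (+1)
site 1, node MQXZ: M={A} ∩ QXZ={A,C,G} → {A} (+0)
site 1, node GMQXZ: G={T} ∪ MQXZ={A} → {A,T} (+1)
site 1, node CGMQTXZ: CT={G,T} ∩ GMQXZ={A,T} → {T} (+0)
site 2, node CT: C={T} ∪ T={G} → {G,T} (+1)
site 2, node QX: Q={G} ∪ X={C} → {C,G} (+1)
site 2, node QXZ: QX={C,G} ∪ Z={T} → {C,G,T} (+1)
site 2, node MQXZ: M={A} ∪ QXZ={C,G,T} → {A,C,G,T} (+1)
site 2, node GMQXZ: G={A} ∩ MQXZ={A,C,G,T} → {A} (+0)
site 2, node CGMQTXZ: CT={G,T} ∪ GMQXZ={A} → {A,G,T} (+1)
site 3, node CT: C={T} ∪ T={A} → {A,T} (+1)
site 3, node QX: Q={T} ∪ X={A} → {A,T} (+1)
site 3, node QXZ: QX={A,T} ∪ Z={C} → {A,C,T} (+1)
site 3, node MQXZ: M={A} ∩ QXZ={A,C,T} → {A} (+0)
site 3, node GMQXZ: G={G} ∪ MQXZ={A} → {A,G} (+1)
site 3, node CGMQTXZ: CT={A,T} ∩ GMQXZ={A,G} → {A} (+0)
site 4, node CT: C={C} ∩ T={C} → {C} (+0)
site 4, node QX: Q={C} ∪ X={G} → {C,G} (+1)
site 4, node QXZ: QX={C,G} ∩ Z={G} → {G} (+0)
site 4, node MQXZ: M={A} ∪ QXZ={G} → {A,G} (+1)
site 4, node GMQXZ: G={C} ∪ MQXZ={A,G} → {A,C,G} (+1)
site 4, node CGMQTXZ: CT={C} ∩ GMQXZ={A,C,G} → {C} (+0)
site 5, node CT: C={G} ∪ T={C} → {C,G} (+1)
site 5, node QX: Q={C} ∪ X={G} → {C,G} (+1)
site 5, node QXZ: QX={C,G} ∪ Z={A} → {A,C,G} (+1)
site 5, node MQXZ: M={C} ∩ QXZ={A,C,G} → {C} (+0)
site 5, node GMQXZ: G={C} ∩ MQXZ={C} → {C} (+0)
site 5, node CGMQTXZ: CT={C,G} ∩ GMQXZ={C} → {C} (+0)
site 6, node CT: C={C} ∪ T={A} → {A,C} (+1)
site 6, node QX: Q={A} ∪ X={T} → {A,T} (+1)
site 6, node QXZ: QX={A,T} ∩ Z={T} → {T} (+0)
site 6, node MQXZ: M={T} ∩ QXZ={T} → {T} (+0)
site 6, node GMQXZ: G={G} ∪ MQXZ={T} → {G,T} (+1)
site 6, node CGMQTXZ: CT={A,C} ∪ GMQXZ={G,T} → {A,C,G,T} (+1)
per-site changes: [3, 4, 5, 4, 3, 3, 4]; total = 26

A,G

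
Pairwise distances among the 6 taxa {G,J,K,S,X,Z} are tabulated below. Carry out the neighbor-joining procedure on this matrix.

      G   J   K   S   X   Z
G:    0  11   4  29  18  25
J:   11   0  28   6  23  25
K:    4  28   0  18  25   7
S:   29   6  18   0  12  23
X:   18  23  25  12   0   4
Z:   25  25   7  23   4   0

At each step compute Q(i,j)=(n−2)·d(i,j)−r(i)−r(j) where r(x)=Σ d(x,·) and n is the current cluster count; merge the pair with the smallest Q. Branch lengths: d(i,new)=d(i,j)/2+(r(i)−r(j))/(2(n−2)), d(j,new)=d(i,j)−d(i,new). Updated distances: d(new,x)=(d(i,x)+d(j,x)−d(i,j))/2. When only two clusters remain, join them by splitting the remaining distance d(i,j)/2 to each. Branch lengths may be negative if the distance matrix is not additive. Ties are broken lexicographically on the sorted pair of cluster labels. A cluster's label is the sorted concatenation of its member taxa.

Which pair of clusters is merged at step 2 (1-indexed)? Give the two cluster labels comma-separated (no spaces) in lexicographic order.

step 1: merge (J,S) at d=6, Q=-157; branch lengths J→29/8, S→19/8; new cluster JS
  updated: d(G,JS)=17, d(JS,K)=20, d(JS,X)=29/2, d(JS,Z)=21
step 2: merge (G,K) at d=4, Q=-108; branch lengths G→10/3, K→2/3; new cluster GK
  updated: d(GK,JS)=33/2, d(GK,X)=39/2, d(GK,Z)=14
step 3: merge (GK,JS) at d=33/2, Q=-69; branch lengths GK→31/4, JS→35/4; new cluster GJKS
  updated: d(GJKS,X)=35/4, d(GJKS,Z)=37/4
step 4: merge (GJKS,X) at d=35/4, Q=-22; branch lengths GJKS→7, X→7/4; new cluster GJKSX
  updated: d(GJKSX,Z)=9/4
step 5: merge (GJKSX,Z) at d=9/4; branch lengths GJKSX→9/8, Z→9/8; new cluster GJKSXZ
final tree: ((((G:10/3,K:2/3):31/4,(J:29/8,S:19/8):35/4):7,X:7/4):9/8,Z:9/8)
total length: 75/2

G,K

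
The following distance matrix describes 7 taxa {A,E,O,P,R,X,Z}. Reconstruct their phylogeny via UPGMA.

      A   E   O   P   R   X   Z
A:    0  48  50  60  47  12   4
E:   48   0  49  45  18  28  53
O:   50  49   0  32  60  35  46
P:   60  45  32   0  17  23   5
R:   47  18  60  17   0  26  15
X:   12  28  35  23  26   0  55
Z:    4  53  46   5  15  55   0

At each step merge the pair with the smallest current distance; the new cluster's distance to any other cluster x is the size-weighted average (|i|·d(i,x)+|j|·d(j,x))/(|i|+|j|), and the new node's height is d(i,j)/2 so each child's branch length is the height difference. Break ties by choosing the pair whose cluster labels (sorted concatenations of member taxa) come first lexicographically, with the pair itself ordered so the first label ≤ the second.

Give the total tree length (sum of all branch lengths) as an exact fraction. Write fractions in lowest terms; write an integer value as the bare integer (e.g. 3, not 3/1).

iteration 1: select A,Z (d=4); attach at lengths (2, 2); label the merged cluster AZ
  updated: d(AZ,E)=101/2, d(AZ,O)=48, d(AZ,P)=65/2, d(AZ,R)=31, d(AZ,X)=67/2
iteration 2: select P,R (d=17); attach at lengths (17/2, 17/2); label the merged cluster PR
  updated: d(AZ,PR)=127/4, d(E,PR)=63/2, d(O,PR)=46, d(PR,X)=49/2
iteration 3: select PR,X (d=49/2); attach at lengths (15/4, 49/4); label the merged cluster PRX
  updated: d(AZ,PRX)=97/3, d(E,PRX)=91/3, d(O,PRX)=127/3
iteration 4: select E,PRX (d=91/3); attach at lengths (91/6, 35/12); label the merged cluster EPRX
  updated: d(AZ,EPRX)=295/8, d(EPRX,O)=44
iteration 5: select AZ,EPRX (d=295/8); attach at lengths (263/16, 157/48); label the merged cluster AEPRXZ
  updated: d(AEPRXZ,O)=136/3
iteration 6: select AEPRXZ,O (d=136/3); attach at lengths (203/48, 68/3); label the merged cluster AEOPRXZ
final tree: (((A:2,Z:2):263/16,(E:91/6,((P:17/2,R:17/2):15/4,X:49/4):35/12):157/48):203/48,O:68/3)
total length: 1627/16

1627/16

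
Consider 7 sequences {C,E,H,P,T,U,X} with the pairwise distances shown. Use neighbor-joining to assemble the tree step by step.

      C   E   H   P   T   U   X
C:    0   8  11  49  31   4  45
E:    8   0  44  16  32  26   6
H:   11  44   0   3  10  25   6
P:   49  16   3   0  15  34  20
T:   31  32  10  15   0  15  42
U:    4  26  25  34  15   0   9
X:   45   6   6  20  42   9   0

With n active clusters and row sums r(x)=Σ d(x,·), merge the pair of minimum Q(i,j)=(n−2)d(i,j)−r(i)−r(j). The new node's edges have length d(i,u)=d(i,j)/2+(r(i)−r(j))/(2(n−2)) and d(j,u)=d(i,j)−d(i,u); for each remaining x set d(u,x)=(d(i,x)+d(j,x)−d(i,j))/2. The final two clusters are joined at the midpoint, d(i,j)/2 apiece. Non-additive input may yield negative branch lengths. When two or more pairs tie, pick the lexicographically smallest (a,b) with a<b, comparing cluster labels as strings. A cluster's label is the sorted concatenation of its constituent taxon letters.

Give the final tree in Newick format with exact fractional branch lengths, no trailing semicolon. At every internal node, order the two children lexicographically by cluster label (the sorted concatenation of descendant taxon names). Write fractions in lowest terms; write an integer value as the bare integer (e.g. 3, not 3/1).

(((((C:11/2,U:-3/2):113/12,(E:19/4,X:5/4):91/12):169/16,T:135/16):41/16,H:-29/16):77/32,P:77/32)

step 1: merge (C,U) at d=4, Q=-241; branch lengths C→11/2, U→-3/2; new cluster CU
  updated: d(CU,E)=15, d(CU,H)=16, d(CU,P)=79/2, d(CU,T)=21, d(CU,X)=25
step 2: merge (E,X) at d=6, Q=-188; branch lengths E→19/4, X→5/4; new cluster EX
  updated: d(CU,EX)=17, d(EX,H)=22, d(EX,P)=15, d(EX,T)=34
step 3: merge (CU,EX) at d=17, Q=-261/2; branch lengths CU→113/12, EX→91/12; new cluster CEUX
  updated: d(CEUX,H)=21/2, d(CEUX,P)=75/4, d(CEUX,T)=19
step 4: merge (CEUX,T) at d=19, Q=-217/4; branch lengths CEUX→169/16, T→135/16; new cluster CETUX
  updated: d(CETUX,H)=3/4, d(CETUX,P)=59/8
step 5: merge (CETUX,H) at d=3/4, Q=-89/8; branch lengths CETUX→41/16, H→-29/16; new cluster CEHTUX
  updated: d(CEHTUX,P)=77/16
step 6: merge (CEHTUX,P) at d=77/16; branch lengths CEHTUX→77/32, P→77/32; new cluster CEHPTUX
final tree: (((((C:11/2,U:-3/2):113/12,(E:19/4,X:5/4):91/12):169/16,T:135/16):41/16,H:-29/16):77/32,P:77/32)
total length: 825/16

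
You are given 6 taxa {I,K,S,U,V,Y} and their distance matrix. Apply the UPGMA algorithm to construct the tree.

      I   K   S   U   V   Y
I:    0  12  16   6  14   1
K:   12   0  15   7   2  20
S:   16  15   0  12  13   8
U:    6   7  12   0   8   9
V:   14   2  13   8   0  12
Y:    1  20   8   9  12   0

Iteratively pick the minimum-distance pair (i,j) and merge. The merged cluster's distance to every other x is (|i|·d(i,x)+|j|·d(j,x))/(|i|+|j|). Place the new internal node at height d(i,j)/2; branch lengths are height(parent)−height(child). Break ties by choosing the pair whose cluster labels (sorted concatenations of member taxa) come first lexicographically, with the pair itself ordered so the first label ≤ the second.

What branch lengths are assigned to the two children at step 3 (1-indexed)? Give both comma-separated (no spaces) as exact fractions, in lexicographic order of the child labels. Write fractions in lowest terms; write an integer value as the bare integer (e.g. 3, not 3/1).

13/4,15/4

step 1: merge (I,Y) at d=1; branch lengths I→1/2, Y→1/2; new cluster IY
  updated: d(IY,K)=16, d(IY,S)=12, d(IY,U)=15/2, d(IY,V)=13
step 2: merge (K,V) at d=2; branch lengths K→1, V→1; new cluster KV
  updated: d(IY,KV)=29/2, d(KV,S)=14, d(KV,U)=15/2
step 3: merge (IY,U) at d=15/2; branch lengths IY→13/4, U→15/4; new cluster IUY
  updated: d(IUY,KV)=73/6, d(IUY,S)=12
step 4: merge (IUY,S) at d=12; branch lengths IUY→9/4, S→6; new cluster ISUY
  updated: d(ISUY,KV)=101/8
step 5: merge (ISUY,KV) at d=101/8; branch lengths ISUY→5/16, KV→85/16; new cluster IKSUVY
final tree: ((((I:1/2,Y:1/2):13/4,U:15/4):9/4,S:6):5/16,(K:1,V:1):85/16)
total length: 191/8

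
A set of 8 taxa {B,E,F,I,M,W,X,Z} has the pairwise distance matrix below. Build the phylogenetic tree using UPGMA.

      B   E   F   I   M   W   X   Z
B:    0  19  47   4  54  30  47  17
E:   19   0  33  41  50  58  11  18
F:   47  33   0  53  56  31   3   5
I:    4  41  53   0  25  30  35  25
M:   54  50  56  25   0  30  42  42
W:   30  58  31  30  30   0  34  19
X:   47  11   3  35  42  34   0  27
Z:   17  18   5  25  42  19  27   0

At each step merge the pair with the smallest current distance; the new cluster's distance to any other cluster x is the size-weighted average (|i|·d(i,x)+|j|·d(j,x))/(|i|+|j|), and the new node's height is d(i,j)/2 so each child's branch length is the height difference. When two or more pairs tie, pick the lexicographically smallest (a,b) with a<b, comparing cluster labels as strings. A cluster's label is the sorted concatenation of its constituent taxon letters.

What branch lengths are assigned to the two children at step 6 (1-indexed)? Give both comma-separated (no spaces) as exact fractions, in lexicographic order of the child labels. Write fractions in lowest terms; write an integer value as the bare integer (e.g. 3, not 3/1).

11/4,89/12

step 1: merge (F,X) at d=3; branch lengths F→3/2, X→3/2; new cluster FX
  updated: d(B,FX)=47, d(E,FX)=22, d(FX,I)=44, d(FX,M)=49, d(FX,W)=65/2, d(FX,Z)=16
step 2: merge (B,I) at d=4; branch lengths B→2, I→2; new cluster BI
  updated: d(BI,E)=30, d(BI,FX)=91/2, d(BI,M)=79/2, d(BI,W)=30, d(BI,Z)=21
step 3: merge (FX,Z) at d=16; branch lengths FX→13/2, Z→8; new cluster FXZ
  updated: d(BI,FXZ)=112/3, d(E,FXZ)=62/3, d(FXZ,M)=140/3, d(FXZ,W)=28
step 4: merge (E,FXZ) at d=62/3; branch lengths E→31/3, FXZ→7/3; new cluster EFXZ
  updated: d(BI,EFXZ)=71/2, d(EFXZ,M)=95/2, d(EFXZ,W)=71/2
step 5: merge (BI,W) at d=30; branch lengths BI→13, W→15; new cluster BIW
  updated: d(BIW,EFXZ)=71/2, d(BIW,M)=109/3
step 6: merge (BIW,EFXZ) at d=71/2; branch lengths BIW→11/4, EFXZ→89/12; new cluster BEFIWXZ
  updated: d(BEFIWXZ,M)=299/7
step 7: merge (BEFIWXZ,M) at d=299/7; branch lengths BEFIWXZ→101/28, M→299/14; new cluster BEFIMWXZ
final tree: ((((B:2,I:2):13,W:15):11/4,(E:31/3,((F:3/2,X:3/2):13/2,Z:8):7/3):89/12):101/28,M:299/14)
total length: 8173/84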